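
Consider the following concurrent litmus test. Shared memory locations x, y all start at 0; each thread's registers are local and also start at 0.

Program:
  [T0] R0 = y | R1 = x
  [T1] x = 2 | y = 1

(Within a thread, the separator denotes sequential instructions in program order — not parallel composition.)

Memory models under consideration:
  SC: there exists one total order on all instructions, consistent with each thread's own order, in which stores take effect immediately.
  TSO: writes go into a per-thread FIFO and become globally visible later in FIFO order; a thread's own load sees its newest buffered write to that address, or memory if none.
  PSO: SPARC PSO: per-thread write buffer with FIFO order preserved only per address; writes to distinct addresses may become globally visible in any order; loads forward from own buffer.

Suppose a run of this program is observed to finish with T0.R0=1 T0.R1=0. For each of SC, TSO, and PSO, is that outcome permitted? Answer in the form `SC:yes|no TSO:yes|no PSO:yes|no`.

SC:no TSO:no PSO:yes

outcome vector order: (T0.R0,T0.R1)
SC (3): (0,0), (0,2), (1,2)
TSO (3): (0,0), (0,2), (1,2)
PSO (4): (0,0), (0,2), (1,0), (1,2)
target (1,0) ∈ {PSO}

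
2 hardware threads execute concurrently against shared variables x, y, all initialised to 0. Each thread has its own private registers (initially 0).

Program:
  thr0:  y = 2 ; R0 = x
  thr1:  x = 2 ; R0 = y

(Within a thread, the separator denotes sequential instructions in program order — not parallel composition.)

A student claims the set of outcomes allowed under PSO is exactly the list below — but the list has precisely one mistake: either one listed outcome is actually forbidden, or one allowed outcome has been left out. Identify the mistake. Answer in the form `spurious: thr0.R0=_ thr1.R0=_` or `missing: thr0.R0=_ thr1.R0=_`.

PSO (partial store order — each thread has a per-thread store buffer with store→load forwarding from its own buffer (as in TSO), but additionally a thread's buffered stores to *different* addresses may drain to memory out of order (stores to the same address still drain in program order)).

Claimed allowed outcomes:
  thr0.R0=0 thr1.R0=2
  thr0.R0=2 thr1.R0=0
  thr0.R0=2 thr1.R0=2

missing: thr0.R0=0 thr1.R0=0

outcome vector order: (thr0.R0,thr1.R0)
[PSO] allowed = {00 02 20 22}
PSO∖claimed = {00}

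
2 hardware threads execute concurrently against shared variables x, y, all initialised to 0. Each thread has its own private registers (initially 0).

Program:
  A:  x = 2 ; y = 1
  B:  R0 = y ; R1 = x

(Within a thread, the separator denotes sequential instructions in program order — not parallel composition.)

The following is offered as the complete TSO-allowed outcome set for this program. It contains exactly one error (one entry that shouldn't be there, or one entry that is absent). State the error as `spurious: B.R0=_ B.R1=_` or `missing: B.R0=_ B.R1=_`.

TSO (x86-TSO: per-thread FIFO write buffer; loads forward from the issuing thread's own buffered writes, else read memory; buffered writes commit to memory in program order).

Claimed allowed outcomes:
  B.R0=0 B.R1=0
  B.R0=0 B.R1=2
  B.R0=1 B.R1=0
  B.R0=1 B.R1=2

outcome vector order: (B.R0,B.R1)
TSO: 3 outcomes — {0/0, 0/2, 1/2}
claimed∖TSO = {1/0}

spurious: B.R0=1 B.R1=0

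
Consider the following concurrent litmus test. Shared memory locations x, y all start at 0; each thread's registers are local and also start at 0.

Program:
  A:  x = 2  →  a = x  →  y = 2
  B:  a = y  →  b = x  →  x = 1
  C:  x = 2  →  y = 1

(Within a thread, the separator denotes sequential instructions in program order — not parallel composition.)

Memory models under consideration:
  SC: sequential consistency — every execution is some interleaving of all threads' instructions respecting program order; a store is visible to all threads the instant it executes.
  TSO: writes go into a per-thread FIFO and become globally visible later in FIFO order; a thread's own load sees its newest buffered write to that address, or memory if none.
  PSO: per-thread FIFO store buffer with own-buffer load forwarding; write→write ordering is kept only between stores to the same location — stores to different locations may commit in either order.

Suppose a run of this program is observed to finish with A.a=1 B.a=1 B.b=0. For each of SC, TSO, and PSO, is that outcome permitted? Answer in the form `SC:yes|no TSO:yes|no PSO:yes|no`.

outcome vector order: (A.a,B.a,B.b)
SC (7): 1/0/0; 1/0/2; 1/1/2; 2/0/0; 2/0/2; 2/1/2; 2/2/2
TSO (7): 1/0/0; 1/0/2; 1/1/2; 2/0/0; 2/0/2; 2/1/2; 2/2/2
PSO (10): 1/0/0; 1/0/2; 1/1/0; 1/1/2; 2/0/0; 2/0/2; 2/1/0; 2/1/2; 2/2/0; 2/2/2
target 1/1/0 ∈ {PSO}

SC:no TSO:no PSO:yes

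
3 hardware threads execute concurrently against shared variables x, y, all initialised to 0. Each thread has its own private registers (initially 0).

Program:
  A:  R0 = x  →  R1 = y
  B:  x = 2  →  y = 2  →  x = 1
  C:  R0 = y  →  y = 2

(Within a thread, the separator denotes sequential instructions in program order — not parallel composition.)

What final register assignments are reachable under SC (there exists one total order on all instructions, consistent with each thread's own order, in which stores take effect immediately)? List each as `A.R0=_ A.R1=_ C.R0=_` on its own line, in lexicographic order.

A.R0=0 A.R1=0 C.R0=0
A.R0=0 A.R1=0 C.R0=2
A.R0=0 A.R1=2 C.R0=0
A.R0=0 A.R1=2 C.R0=2
A.R0=1 A.R1=2 C.R0=0
A.R0=1 A.R1=2 C.R0=2
A.R0=2 A.R1=0 C.R0=0
A.R0=2 A.R1=0 C.R0=2
A.R0=2 A.R1=2 C.R0=0
A.R0=2 A.R1=2 C.R0=2

outcome vector order: (A.R0,A.R1,C.R0)
|SC outcomes| = 10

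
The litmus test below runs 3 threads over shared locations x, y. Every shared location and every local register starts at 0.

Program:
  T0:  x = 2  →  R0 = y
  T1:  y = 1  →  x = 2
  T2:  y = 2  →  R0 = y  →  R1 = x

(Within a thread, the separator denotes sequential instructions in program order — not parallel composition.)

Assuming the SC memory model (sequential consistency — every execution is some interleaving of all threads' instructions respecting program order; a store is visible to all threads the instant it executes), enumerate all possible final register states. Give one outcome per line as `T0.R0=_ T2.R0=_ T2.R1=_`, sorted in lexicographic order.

T0.R0=0 T2.R0=1 T2.R1=2
T0.R0=0 T2.R0=2 T2.R1=2
T0.R0=1 T2.R0=1 T2.R1=0
T0.R0=1 T2.R0=1 T2.R1=2
T0.R0=1 T2.R0=2 T2.R1=0
T0.R0=1 T2.R0=2 T2.R1=2
T0.R0=2 T2.R0=1 T2.R1=2
T0.R0=2 T2.R0=2 T2.R1=0
T0.R0=2 T2.R0=2 T2.R1=2

outcome vector order: (T0.R0,T2.R0,T2.R1)
|SC outcomes| = 9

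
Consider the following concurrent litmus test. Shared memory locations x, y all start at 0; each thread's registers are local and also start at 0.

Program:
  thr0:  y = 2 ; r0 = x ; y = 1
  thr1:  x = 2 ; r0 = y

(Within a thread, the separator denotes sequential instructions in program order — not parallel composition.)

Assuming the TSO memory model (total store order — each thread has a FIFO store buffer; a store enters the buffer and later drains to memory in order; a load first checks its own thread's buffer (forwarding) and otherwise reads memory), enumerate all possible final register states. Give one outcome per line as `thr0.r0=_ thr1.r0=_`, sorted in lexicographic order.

thr0.r0=0 thr1.r0=0
thr0.r0=0 thr1.r0=1
thr0.r0=0 thr1.r0=2
thr0.r0=2 thr1.r0=0
thr0.r0=2 thr1.r0=1
thr0.r0=2 thr1.r0=2

outcome vector order: (thr0.r0,thr1.r0)
|TSO outcomes| = 6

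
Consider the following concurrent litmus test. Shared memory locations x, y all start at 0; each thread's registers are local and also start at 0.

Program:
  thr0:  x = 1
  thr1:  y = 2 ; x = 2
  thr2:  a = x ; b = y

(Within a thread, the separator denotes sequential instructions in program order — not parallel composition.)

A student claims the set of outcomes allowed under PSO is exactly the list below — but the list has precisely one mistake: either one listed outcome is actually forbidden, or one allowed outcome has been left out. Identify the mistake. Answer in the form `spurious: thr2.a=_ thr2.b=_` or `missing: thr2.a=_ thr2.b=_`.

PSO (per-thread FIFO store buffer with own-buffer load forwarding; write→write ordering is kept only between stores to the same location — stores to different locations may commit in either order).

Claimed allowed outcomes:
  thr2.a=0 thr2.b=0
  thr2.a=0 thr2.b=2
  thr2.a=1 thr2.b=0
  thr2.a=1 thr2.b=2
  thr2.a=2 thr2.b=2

missing: thr2.a=2 thr2.b=0

outcome vector order: (thr2.a,thr2.b)
PSO (6): 00 02 10 12 20 22
PSO∖claimed = {20}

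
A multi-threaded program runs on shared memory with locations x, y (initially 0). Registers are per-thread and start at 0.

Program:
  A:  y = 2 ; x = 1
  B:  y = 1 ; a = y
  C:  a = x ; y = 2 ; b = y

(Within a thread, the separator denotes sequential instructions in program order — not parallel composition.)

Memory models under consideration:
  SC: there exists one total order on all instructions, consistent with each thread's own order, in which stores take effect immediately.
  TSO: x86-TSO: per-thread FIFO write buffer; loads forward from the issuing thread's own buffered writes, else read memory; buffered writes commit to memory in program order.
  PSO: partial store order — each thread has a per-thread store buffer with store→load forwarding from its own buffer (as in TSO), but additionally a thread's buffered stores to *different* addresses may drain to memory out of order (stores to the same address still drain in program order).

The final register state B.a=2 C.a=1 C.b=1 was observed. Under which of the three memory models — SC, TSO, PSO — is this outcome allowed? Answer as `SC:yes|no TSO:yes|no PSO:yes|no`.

SC:no TSO:no PSO:yes

outcome vector order: (B.a,C.a,C.b)
[SC] allowed = {101 102 111 112 201 202 212}
[TSO] allowed = {101 102 111 112 201 202 212}
[PSO] allowed = {101 102 111 112 201 202 211 212}
target 211 ∈ {PSO}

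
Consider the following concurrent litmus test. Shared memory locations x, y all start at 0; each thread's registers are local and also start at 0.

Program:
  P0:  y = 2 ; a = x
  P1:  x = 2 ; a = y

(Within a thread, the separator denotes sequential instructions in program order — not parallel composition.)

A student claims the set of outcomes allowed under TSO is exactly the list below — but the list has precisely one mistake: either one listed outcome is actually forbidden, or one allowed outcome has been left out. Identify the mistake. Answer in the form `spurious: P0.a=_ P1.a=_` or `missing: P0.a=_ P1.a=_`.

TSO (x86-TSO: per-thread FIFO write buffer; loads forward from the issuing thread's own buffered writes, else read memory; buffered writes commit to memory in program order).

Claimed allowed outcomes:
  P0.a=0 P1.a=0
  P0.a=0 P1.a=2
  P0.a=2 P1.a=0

missing: P0.a=2 P1.a=2

outcome vector order: (P0.a,P1.a)
TSO: 4 outcomes — {<0 0>; <0 2>; <2 0>; <2 2>}
TSO∖claimed = {<2 2>}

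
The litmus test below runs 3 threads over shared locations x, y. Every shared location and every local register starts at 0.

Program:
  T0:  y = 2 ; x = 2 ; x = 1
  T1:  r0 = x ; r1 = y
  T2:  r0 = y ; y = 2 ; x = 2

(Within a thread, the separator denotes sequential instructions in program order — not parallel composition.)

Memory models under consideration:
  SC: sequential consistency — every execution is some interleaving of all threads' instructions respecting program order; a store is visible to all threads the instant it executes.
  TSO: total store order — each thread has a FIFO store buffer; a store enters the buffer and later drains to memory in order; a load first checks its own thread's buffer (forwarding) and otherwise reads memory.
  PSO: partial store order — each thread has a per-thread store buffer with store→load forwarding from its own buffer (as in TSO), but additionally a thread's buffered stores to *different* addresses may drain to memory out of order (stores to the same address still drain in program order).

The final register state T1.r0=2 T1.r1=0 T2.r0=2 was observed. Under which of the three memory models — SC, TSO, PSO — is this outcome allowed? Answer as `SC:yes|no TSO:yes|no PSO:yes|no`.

SC:no TSO:no PSO:yes

outcome vector order: (T1.r0,T1.r1,T2.r0)
under SC → (0,0,0), (0,0,2), (0,2,0), (0,2,2), (1,2,0), (1,2,2), (2,2,0), (2,2,2)
under TSO → (0,0,0), (0,0,2), (0,2,0), (0,2,2), (1,2,0), (1,2,2), (2,2,0), (2,2,2)
under PSO → (0,0,0), (0,0,2), (0,2,0), (0,2,2), (1,0,0), (1,0,2), (1,2,0), (1,2,2), (2,0,0), (2,0,2), (2,2,0), (2,2,2)
target (2,0,2) ∈ {PSO}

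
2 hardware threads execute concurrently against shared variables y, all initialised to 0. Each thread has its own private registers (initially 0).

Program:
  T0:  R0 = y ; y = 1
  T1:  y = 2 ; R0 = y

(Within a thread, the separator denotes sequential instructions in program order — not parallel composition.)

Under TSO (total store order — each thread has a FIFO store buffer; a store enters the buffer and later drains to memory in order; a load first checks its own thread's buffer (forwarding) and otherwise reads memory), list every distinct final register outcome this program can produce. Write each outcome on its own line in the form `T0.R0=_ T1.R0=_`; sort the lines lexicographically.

T0.R0=0 T1.R0=1
T0.R0=0 T1.R0=2
T0.R0=2 T1.R0=1
T0.R0=2 T1.R0=2

outcome vector order: (T0.R0,T1.R0)
|TSO outcomes| = 4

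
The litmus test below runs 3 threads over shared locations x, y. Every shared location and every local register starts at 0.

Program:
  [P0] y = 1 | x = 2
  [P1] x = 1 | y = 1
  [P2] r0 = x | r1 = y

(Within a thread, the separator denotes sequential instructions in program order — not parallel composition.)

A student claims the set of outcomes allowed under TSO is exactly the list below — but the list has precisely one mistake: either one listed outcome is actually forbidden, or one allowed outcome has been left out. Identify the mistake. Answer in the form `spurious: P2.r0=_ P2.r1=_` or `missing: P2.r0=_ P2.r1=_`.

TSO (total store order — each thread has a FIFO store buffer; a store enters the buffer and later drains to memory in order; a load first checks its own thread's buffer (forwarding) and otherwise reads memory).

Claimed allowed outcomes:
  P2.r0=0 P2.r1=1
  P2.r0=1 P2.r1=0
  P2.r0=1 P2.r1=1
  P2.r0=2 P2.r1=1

missing: P2.r0=0 P2.r1=0

outcome vector order: (P2.r0,P2.r1)
[TSO] allowed = {(0,0), (0,1), (1,0), (1,1), (2,1)}
TSO∖claimed = {(0,0)}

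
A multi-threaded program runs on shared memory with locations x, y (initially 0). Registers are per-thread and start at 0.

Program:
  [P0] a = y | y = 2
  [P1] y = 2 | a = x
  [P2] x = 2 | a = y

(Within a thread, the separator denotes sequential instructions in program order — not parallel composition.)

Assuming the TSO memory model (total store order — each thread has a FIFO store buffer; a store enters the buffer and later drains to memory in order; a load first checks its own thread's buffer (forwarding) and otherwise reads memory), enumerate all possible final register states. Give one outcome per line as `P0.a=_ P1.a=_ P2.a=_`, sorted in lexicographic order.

outcome vector order: (P0.a,P1.a,P2.a)
|TSO outcomes| = 8

P0.a=0 P1.a=0 P2.a=0
P0.a=0 P1.a=0 P2.a=2
P0.a=0 P1.a=2 P2.a=0
P0.a=0 P1.a=2 P2.a=2
P0.a=2 P1.a=0 P2.a=0
P0.a=2 P1.a=0 P2.a=2
P0.a=2 P1.a=2 P2.a=0
P0.a=2 P1.a=2 P2.a=2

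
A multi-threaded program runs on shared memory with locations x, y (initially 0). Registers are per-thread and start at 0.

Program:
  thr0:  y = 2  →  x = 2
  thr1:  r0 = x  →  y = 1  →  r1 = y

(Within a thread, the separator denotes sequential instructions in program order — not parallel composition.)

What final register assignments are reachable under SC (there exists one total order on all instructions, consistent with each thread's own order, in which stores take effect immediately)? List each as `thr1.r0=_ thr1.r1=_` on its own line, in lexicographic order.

outcome vector order: (thr1.r0,thr1.r1)
|SC outcomes| = 3

thr1.r0=0 thr1.r1=1
thr1.r0=0 thr1.r1=2
thr1.r0=2 thr1.r1=1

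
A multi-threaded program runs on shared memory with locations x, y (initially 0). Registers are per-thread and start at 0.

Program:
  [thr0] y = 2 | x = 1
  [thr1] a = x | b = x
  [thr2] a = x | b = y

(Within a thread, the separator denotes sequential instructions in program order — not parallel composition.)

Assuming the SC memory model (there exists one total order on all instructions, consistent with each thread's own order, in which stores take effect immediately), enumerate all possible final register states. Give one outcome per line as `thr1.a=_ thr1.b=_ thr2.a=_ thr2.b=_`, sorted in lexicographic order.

thr1.a=0 thr1.b=0 thr2.a=0 thr2.b=0
thr1.a=0 thr1.b=0 thr2.a=0 thr2.b=2
thr1.a=0 thr1.b=0 thr2.a=1 thr2.b=2
thr1.a=0 thr1.b=1 thr2.a=0 thr2.b=0
thr1.a=0 thr1.b=1 thr2.a=0 thr2.b=2
thr1.a=0 thr1.b=1 thr2.a=1 thr2.b=2
thr1.a=1 thr1.b=1 thr2.a=0 thr2.b=0
thr1.a=1 thr1.b=1 thr2.a=0 thr2.b=2
thr1.a=1 thr1.b=1 thr2.a=1 thr2.b=2

outcome vector order: (thr1.a,thr1.b,thr2.a,thr2.b)
|SC outcomes| = 9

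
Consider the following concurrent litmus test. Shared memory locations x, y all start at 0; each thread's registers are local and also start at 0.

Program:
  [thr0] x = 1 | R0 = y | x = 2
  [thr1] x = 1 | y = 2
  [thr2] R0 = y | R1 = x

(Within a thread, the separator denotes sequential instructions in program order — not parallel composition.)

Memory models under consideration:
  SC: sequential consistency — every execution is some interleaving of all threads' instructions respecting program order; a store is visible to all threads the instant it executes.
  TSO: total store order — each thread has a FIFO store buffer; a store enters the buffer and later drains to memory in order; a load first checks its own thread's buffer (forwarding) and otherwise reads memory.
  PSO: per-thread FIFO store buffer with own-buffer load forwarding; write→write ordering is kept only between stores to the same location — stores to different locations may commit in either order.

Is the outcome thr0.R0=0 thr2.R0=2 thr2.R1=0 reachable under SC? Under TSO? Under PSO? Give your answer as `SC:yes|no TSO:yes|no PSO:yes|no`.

outcome vector order: (thr0.R0,thr2.R0,thr2.R1)
SC: 10 outcomes — {000 001 002 021 022 200 201 202 221 222}
TSO: 10 outcomes — {000 001 002 021 022 200 201 202 221 222}
PSO: 12 outcomes — {000 001 002 020 021 022 200 201 202 220 221 222}
target 020 ∈ {PSO}

SC:no TSO:no PSO:yes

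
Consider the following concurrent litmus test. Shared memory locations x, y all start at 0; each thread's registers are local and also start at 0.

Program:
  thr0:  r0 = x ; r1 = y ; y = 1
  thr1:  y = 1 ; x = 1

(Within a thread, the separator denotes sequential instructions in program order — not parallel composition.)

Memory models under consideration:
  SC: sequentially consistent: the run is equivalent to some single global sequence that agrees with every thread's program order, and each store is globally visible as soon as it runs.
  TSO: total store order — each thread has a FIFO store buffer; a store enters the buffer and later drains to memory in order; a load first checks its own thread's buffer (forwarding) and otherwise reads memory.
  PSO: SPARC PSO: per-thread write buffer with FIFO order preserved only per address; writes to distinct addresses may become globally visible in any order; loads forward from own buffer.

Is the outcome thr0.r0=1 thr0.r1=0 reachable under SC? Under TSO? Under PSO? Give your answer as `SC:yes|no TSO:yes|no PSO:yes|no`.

SC:no TSO:no PSO:yes

outcome vector order: (thr0.r0,thr0.r1)
SC: 3 outcomes — {0/0 0/1 1/1}
TSO: 3 outcomes — {0/0 0/1 1/1}
PSO: 4 outcomes — {0/0 0/1 1/0 1/1}
target 1/0 ∈ {PSO}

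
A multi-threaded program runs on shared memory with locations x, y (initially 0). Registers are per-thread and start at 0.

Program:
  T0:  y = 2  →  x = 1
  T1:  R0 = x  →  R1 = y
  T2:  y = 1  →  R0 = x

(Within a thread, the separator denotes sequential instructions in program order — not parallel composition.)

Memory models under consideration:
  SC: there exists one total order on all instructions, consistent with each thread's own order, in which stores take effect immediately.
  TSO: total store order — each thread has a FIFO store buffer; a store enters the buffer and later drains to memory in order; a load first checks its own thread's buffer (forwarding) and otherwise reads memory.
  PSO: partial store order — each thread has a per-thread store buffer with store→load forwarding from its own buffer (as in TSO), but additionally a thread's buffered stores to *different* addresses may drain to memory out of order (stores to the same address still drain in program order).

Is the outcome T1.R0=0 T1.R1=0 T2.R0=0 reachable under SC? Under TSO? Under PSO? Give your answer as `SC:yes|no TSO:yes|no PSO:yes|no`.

outcome vector order: (T1.R0,T1.R1,T2.R0)
SC (10): <0 0 0>; <0 0 1>; <0 1 0>; <0 1 1>; <0 2 0>; <0 2 1>; <1 1 0>; <1 1 1>; <1 2 0>; <1 2 1>
TSO (10): <0 0 0>; <0 0 1>; <0 1 0>; <0 1 1>; <0 2 0>; <0 2 1>; <1 1 0>; <1 1 1>; <1 2 0>; <1 2 1>
PSO (12): <0 0 0>; <0 0 1>; <0 1 0>; <0 1 1>; <0 2 0>; <0 2 1>; <1 0 0>; <1 0 1>; <1 1 0>; <1 1 1>; <1 2 0>; <1 2 1>
target <0 0 0> ∈ {SC,TSO,PSO}

SC:yes TSO:yes PSO:yes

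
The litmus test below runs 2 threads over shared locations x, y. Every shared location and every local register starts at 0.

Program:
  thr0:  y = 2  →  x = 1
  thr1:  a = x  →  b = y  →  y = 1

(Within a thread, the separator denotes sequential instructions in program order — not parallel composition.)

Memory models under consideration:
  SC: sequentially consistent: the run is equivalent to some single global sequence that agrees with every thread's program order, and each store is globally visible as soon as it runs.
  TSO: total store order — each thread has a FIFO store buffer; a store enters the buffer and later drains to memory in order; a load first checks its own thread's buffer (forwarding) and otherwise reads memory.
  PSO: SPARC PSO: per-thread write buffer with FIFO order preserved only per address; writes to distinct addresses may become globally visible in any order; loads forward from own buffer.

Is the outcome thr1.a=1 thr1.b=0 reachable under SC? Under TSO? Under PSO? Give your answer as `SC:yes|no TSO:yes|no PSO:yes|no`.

outcome vector order: (thr1.a,thr1.b)
SC (3): 00, 02, 12
TSO (3): 00, 02, 12
PSO (4): 00, 02, 10, 12
target 10 ∈ {PSO}

SC:no TSO:no PSO:yes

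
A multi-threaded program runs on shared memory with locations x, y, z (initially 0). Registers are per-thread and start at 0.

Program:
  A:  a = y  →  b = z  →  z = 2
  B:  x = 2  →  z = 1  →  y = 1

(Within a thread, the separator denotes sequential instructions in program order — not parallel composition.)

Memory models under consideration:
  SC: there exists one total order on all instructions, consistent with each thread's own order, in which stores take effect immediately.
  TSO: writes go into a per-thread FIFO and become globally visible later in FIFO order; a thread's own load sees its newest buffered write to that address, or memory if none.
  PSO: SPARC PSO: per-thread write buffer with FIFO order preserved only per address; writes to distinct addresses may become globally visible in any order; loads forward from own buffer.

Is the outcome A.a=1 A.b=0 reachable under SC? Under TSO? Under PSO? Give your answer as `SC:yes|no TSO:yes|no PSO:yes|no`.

SC:no TSO:no PSO:yes

outcome vector order: (A.a,A.b)
under SC → 0/0; 0/1; 1/1
under TSO → 0/0; 0/1; 1/1
under PSO → 0/0; 0/1; 1/0; 1/1
target 1/0 ∈ {PSO}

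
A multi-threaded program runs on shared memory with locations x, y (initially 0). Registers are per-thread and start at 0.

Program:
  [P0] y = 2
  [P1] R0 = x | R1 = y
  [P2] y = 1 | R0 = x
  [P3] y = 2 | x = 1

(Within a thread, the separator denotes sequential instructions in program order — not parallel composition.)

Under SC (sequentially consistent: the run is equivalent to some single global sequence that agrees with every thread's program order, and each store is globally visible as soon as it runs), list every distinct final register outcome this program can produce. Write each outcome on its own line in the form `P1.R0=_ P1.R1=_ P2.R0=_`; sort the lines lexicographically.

outcome vector order: (P1.R0,P1.R1,P2.R0)
|SC outcomes| = 10

P1.R0=0 P1.R1=0 P2.R0=0
P1.R0=0 P1.R1=0 P2.R0=1
P1.R0=0 P1.R1=1 P2.R0=0
P1.R0=0 P1.R1=1 P2.R0=1
P1.R0=0 P1.R1=2 P2.R0=0
P1.R0=0 P1.R1=2 P2.R0=1
P1.R0=1 P1.R1=1 P2.R0=0
P1.R0=1 P1.R1=1 P2.R0=1
P1.R0=1 P1.R1=2 P2.R0=0
P1.R0=1 P1.R1=2 P2.R0=1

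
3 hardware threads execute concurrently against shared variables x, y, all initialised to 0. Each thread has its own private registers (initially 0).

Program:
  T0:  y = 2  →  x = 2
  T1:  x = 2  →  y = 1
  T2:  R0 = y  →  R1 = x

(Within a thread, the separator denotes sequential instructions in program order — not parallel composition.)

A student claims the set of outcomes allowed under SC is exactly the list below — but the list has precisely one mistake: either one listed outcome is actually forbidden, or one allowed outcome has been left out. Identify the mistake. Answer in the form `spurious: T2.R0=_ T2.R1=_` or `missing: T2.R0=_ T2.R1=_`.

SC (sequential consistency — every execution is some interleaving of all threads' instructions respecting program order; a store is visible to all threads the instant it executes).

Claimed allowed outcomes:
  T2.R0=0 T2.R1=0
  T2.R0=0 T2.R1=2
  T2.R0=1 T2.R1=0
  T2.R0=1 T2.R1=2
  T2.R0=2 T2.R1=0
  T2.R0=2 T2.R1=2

spurious: T2.R0=1 T2.R1=0

outcome vector order: (T2.R0,T2.R1)
SC: 5 outcomes — {<0 0> <0 2> <1 2> <2 0> <2 2>}
claimed∖SC = {<1 0>}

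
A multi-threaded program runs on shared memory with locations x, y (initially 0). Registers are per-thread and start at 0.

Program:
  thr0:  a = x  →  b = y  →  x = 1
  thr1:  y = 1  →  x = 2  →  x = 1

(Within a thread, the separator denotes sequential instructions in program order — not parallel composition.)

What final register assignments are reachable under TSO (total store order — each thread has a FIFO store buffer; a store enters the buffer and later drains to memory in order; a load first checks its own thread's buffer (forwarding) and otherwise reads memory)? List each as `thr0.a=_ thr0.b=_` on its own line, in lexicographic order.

outcome vector order: (thr0.a,thr0.b)
|TSO outcomes| = 4

thr0.a=0 thr0.b=0
thr0.a=0 thr0.b=1
thr0.a=1 thr0.b=1
thr0.a=2 thr0.b=1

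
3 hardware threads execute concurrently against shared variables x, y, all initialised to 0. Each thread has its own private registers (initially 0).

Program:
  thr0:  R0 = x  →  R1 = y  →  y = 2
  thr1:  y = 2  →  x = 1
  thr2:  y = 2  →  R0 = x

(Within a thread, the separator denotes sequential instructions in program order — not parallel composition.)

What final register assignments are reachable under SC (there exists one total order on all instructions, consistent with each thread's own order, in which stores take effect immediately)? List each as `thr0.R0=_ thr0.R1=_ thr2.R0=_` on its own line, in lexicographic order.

outcome vector order: (thr0.R0,thr0.R1,thr2.R0)
|SC outcomes| = 6

thr0.R0=0 thr0.R1=0 thr2.R0=0
thr0.R0=0 thr0.R1=0 thr2.R0=1
thr0.R0=0 thr0.R1=2 thr2.R0=0
thr0.R0=0 thr0.R1=2 thr2.R0=1
thr0.R0=1 thr0.R1=2 thr2.R0=0
thr0.R0=1 thr0.R1=2 thr2.R0=1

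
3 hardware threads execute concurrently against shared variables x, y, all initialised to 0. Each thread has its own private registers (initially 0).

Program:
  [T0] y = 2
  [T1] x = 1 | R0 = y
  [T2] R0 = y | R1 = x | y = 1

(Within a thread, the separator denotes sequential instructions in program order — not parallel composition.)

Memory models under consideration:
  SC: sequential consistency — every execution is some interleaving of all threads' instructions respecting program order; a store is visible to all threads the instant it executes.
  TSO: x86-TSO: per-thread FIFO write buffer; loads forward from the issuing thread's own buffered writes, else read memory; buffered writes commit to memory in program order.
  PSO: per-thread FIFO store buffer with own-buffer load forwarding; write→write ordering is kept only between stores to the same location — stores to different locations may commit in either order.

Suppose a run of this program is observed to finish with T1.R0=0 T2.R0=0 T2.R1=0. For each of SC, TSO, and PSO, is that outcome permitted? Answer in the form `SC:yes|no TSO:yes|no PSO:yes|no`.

outcome vector order: (T1.R0,T2.R0,T2.R1)
SC (11): (0,0,0) (0,0,1) (0,2,1) (1,0,0) (1,0,1) (1,2,0) (1,2,1) (2,0,0) (2,0,1) (2,2,0) (2,2,1)
TSO (12): (0,0,0) (0,0,1) (0,2,0) (0,2,1) (1,0,0) (1,0,1) (1,2,0) (1,2,1) (2,0,0) (2,0,1) (2,2,0) (2,2,1)
PSO (12): (0,0,0) (0,0,1) (0,2,0) (0,2,1) (1,0,0) (1,0,1) (1,2,0) (1,2,1) (2,0,0) (2,0,1) (2,2,0) (2,2,1)
target (0,0,0) ∈ {SC,TSO,PSO}

SC:yes TSO:yes PSO:yes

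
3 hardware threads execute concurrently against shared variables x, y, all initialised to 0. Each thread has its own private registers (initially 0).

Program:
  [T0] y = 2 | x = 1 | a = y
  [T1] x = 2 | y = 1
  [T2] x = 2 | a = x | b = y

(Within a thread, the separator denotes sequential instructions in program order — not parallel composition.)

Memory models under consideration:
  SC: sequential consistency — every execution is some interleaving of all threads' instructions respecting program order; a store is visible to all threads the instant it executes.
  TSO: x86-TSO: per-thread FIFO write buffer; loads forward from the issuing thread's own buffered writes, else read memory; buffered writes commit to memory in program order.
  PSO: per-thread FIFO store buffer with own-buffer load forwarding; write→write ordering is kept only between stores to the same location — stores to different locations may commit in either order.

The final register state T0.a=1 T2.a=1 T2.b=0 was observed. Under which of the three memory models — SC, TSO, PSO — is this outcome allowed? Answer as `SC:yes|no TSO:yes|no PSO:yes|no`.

outcome vector order: (T0.a,T2.a,T2.b)
[SC] allowed = {<1 1 1> <1 1 2> <1 2 0> <1 2 1> <1 2 2> <2 1 1> <2 1 2> <2 2 0> <2 2 1> <2 2 2>}
[TSO] allowed = {<1 1 1> <1 1 2> <1 2 0> <1 2 1> <1 2 2> <2 1 1> <2 1 2> <2 2 0> <2 2 1> <2 2 2>}
[PSO] allowed = {<1 1 0> <1 1 1> <1 1 2> <1 2 0> <1 2 1> <1 2 2> <2 1 0> <2 1 1> <2 1 2> <2 2 0> <2 2 1> <2 2 2>}
target <1 1 0> ∈ {PSO}

SC:no TSO:no PSO:yes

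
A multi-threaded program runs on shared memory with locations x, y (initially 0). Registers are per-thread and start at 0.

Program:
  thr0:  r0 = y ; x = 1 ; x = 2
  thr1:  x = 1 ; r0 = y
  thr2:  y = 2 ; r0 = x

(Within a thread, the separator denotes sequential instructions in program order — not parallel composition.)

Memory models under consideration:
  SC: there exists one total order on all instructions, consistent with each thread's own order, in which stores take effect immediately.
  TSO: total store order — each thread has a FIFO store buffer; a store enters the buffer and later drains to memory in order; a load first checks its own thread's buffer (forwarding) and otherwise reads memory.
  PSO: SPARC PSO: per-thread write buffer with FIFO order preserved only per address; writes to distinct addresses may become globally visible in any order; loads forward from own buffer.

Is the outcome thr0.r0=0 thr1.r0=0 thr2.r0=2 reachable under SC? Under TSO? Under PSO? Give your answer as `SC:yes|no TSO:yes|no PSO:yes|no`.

outcome vector order: (thr0.r0,thr1.r0,thr2.r0)
SC: 10 outcomes — {0/0/1; 0/0/2; 0/2/0; 0/2/1; 0/2/2; 2/0/1; 2/0/2; 2/2/0; 2/2/1; 2/2/2}
TSO: 12 outcomes — {0/0/0; 0/0/1; 0/0/2; 0/2/0; 0/2/1; 0/2/2; 2/0/0; 2/0/1; 2/0/2; 2/2/0; 2/2/1; 2/2/2}
PSO: 12 outcomes — {0/0/0; 0/0/1; 0/0/2; 0/2/0; 0/2/1; 0/2/2; 2/0/0; 2/0/1; 2/0/2; 2/2/0; 2/2/1; 2/2/2}
target 0/0/2 ∈ {SC,TSO,PSO}

SC:yes TSO:yes PSO:yes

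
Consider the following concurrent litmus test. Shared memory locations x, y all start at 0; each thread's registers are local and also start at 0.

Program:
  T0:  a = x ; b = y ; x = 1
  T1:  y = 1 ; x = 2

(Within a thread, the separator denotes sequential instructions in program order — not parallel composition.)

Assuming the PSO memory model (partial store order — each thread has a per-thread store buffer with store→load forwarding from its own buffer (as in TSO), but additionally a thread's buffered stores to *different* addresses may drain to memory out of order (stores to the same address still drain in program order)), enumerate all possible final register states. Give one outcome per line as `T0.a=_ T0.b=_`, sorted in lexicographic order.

outcome vector order: (T0.a,T0.b)
|PSO outcomes| = 4

T0.a=0 T0.b=0
T0.a=0 T0.b=1
T0.a=2 T0.b=0
T0.a=2 T0.b=1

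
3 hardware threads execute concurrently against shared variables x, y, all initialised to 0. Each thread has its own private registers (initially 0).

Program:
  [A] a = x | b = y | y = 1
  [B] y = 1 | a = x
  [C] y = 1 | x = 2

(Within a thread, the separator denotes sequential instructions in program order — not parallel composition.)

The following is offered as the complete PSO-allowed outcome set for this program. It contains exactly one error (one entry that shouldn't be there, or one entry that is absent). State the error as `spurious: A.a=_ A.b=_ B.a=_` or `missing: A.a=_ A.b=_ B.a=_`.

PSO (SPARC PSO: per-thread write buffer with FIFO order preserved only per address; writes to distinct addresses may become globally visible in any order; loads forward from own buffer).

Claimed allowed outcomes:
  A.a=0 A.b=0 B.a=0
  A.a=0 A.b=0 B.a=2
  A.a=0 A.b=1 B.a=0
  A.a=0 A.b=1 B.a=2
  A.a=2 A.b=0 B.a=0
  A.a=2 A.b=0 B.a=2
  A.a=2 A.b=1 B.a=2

missing: A.a=2 A.b=1 B.a=0

outcome vector order: (A.a,A.b,B.a)
under PSO → (0,0,0); (0,0,2); (0,1,0); (0,1,2); (2,0,0); (2,0,2); (2,1,0); (2,1,2)
PSO∖claimed = {(2,1,0)}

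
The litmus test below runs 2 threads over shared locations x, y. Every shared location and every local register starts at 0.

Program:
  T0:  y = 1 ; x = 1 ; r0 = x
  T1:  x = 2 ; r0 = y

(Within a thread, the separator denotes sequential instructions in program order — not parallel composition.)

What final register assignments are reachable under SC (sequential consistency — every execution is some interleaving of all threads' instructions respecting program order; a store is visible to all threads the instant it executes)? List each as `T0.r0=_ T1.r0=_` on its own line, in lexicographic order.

T0.r0=1 T1.r0=0
T0.r0=1 T1.r0=1
T0.r0=2 T1.r0=1

outcome vector order: (T0.r0,T1.r0)
|SC outcomes| = 3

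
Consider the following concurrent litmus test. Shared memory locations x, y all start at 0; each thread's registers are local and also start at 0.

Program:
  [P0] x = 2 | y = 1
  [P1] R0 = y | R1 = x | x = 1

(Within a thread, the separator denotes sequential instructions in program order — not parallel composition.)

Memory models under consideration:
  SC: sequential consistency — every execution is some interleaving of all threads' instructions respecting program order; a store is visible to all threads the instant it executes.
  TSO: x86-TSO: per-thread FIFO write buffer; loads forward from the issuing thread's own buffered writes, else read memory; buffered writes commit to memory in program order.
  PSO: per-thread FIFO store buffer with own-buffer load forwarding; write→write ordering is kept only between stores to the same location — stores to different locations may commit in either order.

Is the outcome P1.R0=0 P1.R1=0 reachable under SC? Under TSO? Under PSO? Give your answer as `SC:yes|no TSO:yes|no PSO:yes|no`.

outcome vector order: (P1.R0,P1.R1)
SC (3): <0 0> <0 2> <1 2>
TSO (3): <0 0> <0 2> <1 2>
PSO (4): <0 0> <0 2> <1 0> <1 2>
target <0 0> ∈ {SC,TSO,PSO}

SC:yes TSO:yes PSO:yes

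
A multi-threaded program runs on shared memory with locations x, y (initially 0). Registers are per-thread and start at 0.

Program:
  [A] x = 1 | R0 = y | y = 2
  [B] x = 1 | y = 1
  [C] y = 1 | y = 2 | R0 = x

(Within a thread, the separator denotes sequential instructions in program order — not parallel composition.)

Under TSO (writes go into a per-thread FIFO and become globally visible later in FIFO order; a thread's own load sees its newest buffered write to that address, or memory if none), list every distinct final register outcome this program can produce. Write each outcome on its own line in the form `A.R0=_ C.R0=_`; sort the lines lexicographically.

outcome vector order: (A.R0,C.R0)
|TSO outcomes| = 6

A.R0=0 C.R0=0
A.R0=0 C.R0=1
A.R0=1 C.R0=0
A.R0=1 C.R0=1
A.R0=2 C.R0=0
A.R0=2 C.R0=1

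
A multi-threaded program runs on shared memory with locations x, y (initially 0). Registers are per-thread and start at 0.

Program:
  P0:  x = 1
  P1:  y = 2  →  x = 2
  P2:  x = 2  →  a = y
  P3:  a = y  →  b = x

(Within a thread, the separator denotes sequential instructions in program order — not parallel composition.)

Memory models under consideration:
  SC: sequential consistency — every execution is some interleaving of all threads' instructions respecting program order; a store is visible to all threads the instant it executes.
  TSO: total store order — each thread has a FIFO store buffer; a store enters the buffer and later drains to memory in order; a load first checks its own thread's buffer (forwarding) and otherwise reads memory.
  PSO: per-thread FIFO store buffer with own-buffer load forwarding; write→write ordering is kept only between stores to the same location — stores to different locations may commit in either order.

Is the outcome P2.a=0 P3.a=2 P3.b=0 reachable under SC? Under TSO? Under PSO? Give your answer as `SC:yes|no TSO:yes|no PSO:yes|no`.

outcome vector order: (P2.a,P3.a,P3.b)
SC (11): 000 001 002 021 022 200 201 202 220 221 222
TSO (12): 000 001 002 020 021 022 200 201 202 220 221 222
PSO (12): 000 001 002 020 021 022 200 201 202 220 221 222
target 020 ∈ {TSO,PSO}

SC:no TSO:yes PSO:yes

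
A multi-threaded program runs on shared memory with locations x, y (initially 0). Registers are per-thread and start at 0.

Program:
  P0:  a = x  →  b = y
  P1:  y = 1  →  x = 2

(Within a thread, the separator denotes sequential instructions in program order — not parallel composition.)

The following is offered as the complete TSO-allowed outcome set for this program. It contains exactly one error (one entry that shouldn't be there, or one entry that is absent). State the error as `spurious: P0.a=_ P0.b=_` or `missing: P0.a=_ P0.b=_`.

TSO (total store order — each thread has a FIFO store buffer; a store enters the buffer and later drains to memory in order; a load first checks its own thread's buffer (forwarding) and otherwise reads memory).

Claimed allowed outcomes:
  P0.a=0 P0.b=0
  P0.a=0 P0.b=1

missing: P0.a=2 P0.b=1

outcome vector order: (P0.a,P0.b)
[TSO] allowed = {0/0 0/1 2/1}
TSO∖claimed = {2/1}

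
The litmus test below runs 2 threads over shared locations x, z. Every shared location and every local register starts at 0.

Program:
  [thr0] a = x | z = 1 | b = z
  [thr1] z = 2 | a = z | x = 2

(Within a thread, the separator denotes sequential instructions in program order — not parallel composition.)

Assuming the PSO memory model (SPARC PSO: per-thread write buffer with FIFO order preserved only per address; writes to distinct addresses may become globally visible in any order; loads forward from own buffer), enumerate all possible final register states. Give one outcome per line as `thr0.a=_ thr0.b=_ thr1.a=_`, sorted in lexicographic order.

outcome vector order: (thr0.a,thr0.b,thr1.a)
|PSO outcomes| = 5

thr0.a=0 thr0.b=1 thr1.a=1
thr0.a=0 thr0.b=1 thr1.a=2
thr0.a=0 thr0.b=2 thr1.a=2
thr0.a=2 thr0.b=1 thr1.a=2
thr0.a=2 thr0.b=2 thr1.a=2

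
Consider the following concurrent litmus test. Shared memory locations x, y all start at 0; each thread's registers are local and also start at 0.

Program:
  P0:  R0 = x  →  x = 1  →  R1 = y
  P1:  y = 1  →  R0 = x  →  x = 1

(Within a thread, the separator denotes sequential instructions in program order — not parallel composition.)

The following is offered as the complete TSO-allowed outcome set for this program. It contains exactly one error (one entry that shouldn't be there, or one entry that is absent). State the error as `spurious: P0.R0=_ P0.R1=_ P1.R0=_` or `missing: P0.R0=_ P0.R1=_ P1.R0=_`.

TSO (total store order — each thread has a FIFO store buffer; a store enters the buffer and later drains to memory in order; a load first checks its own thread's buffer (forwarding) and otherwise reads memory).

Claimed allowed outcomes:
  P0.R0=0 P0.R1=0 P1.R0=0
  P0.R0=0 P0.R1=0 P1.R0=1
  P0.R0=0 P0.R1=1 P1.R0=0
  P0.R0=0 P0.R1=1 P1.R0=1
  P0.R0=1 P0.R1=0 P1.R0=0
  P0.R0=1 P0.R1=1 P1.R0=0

spurious: P0.R0=1 P0.R1=0 P1.R0=0

outcome vector order: (P0.R0,P0.R1,P1.R0)
[TSO] allowed = {000; 001; 010; 011; 110}
claimed∖TSO = {100}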